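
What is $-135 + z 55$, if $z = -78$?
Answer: $-4425$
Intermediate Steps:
$-135 + z 55 = -135 - 4290 = -4425$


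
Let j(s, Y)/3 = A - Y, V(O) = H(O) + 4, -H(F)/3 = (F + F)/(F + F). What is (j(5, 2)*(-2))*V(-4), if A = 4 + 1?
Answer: -18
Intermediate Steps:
H(F) = -3 (H(F) = -3*(F + F)/(F + F) = -3*2*F/(2*F) = -3*2*F*1/(2*F) = -3*1 = -3)
A = 5
V(O) = 1 (V(O) = -3 + 4 = 1)
j(s, Y) = 15 - 3*Y (j(s, Y) = 3*(5 - Y) = 15 - 3*Y)
(j(5, 2)*(-2))*V(-4) = ((15 - 3*2)*(-2))*1 = ((15 - 6)*(-2))*1 = (9*(-2))*1 = -18*1 = -18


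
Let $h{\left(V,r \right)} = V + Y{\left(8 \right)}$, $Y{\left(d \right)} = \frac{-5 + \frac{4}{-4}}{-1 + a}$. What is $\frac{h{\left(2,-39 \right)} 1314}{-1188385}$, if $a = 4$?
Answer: $0$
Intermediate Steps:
$Y{\left(d \right)} = -2$ ($Y{\left(d \right)} = \frac{-5 + \frac{4}{-4}}{-1 + 4} = \frac{-5 + 4 \left(- \frac{1}{4}\right)}{3} = \left(-5 - 1\right) \frac{1}{3} = \left(-6\right) \frac{1}{3} = -2$)
$h{\left(V,r \right)} = -2 + V$ ($h{\left(V,r \right)} = V - 2 = -2 + V$)
$\frac{h{\left(2,-39 \right)} 1314}{-1188385} = \frac{\left(-2 + 2\right) 1314}{-1188385} = 0 \cdot 1314 \left(- \frac{1}{1188385}\right) = 0 \left(- \frac{1}{1188385}\right) = 0$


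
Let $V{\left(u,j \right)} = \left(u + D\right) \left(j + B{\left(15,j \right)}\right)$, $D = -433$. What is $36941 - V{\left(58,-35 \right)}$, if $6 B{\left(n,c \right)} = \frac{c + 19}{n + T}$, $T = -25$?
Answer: $23916$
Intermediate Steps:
$B{\left(n,c \right)} = \frac{19 + c}{6 \left(-25 + n\right)}$ ($B{\left(n,c \right)} = \frac{\left(c + 19\right) \frac{1}{n - 25}}{6} = \frac{\left(19 + c\right) \frac{1}{-25 + n}}{6} = \frac{\frac{1}{-25 + n} \left(19 + c\right)}{6} = \frac{19 + c}{6 \left(-25 + n\right)}$)
$V{\left(u,j \right)} = \left(-433 + u\right) \left(- \frac{19}{60} + \frac{59 j}{60}\right)$ ($V{\left(u,j \right)} = \left(u - 433\right) \left(j + \frac{19 + j}{6 \left(-25 + 15\right)}\right) = \left(-433 + u\right) \left(j + \frac{19 + j}{6 \left(-10\right)}\right) = \left(-433 + u\right) \left(j + \frac{1}{6} \left(- \frac{1}{10}\right) \left(19 + j\right)\right) = \left(-433 + u\right) \left(j - \left(\frac{19}{60} + \frac{j}{60}\right)\right) = \left(-433 + u\right) \left(- \frac{19}{60} + \frac{59 j}{60}\right)$)
$36941 - V{\left(58,-35 \right)} = 36941 - \left(\frac{8227}{60} - - \frac{178829}{12} - \frac{551}{30} + \frac{59}{60} \left(-35\right) 58\right) = 36941 - \left(\frac{8227}{60} + \frac{178829}{12} - \frac{551}{30} - \frac{11977}{6}\right) = 36941 - 13025 = 23916$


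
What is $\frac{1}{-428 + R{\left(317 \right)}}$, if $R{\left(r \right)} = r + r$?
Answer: $\frac{1}{206} \approx 0.0048544$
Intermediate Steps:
$R{\left(r \right)} = 2 r$
$\frac{1}{-428 + R{\left(317 \right)}} = \frac{1}{-428 + 2 \cdot 317} = \frac{1}{-428 + 634} = \frac{1}{206}$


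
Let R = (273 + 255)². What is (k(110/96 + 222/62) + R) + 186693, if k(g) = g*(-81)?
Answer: 230686701/496 ≈ 4.6509e+5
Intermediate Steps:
R = 278784 (R = 528² = 278784)
k(g) = -81*g
(k(110/96 + 222/62) + R) + 186693 = (-81*(110/96 + 222/62) + 278784) + 186693 = (-81*(110*(1/96) + 222*(1/62)) + 278784) + 186693 = (-81*(55/48 + 111/31) + 278784) + 186693 = (-81*7033/1488 + 278784) + 186693 = (-189891/496 + 278784) + 186693 = 138086973/496 + 186693 = 230686701/496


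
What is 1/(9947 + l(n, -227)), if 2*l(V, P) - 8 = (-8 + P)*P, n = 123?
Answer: 2/73247 ≈ 2.7305e-5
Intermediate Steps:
l(V, P) = 4 + P*(-8 + P)/2 (l(V, P) = 4 + ((-8 + P)*P)/2 = 4 + (P*(-8 + P))/2 = 4 + P*(-8 + P)/2)
1/(9947 + l(n, -227)) = 1/(9947 + (4 + (1/2)*(-227)**2 - 4*(-227))) = 1/(9947 + (4 + (1/2)*51529 + 908)) = 1/(9947 + (4 + 51529/2 + 908)) = 1/(9947 + 53353/2) = 1/(73247/2) = 2/73247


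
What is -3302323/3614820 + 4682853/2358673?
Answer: 9138570584081/8526178333860 ≈ 1.0718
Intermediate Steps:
-3302323/3614820 + 4682853/2358673 = 9138570584081/8526178333860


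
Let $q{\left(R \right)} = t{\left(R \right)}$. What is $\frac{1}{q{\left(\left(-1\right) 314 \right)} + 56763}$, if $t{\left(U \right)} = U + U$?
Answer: $\frac{1}{56135} \approx 1.7814 \cdot 10^{-5}$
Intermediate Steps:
$t{\left(U \right)} = 2 U$
$q{\left(R \right)} = 2 R$
$\frac{1}{q{\left(\left(-1\right) 314 \right)} + 56763} = \frac{1}{2 \left(\left(-1\right) 314\right) + 56763} = \frac{1}{2 \left(-314\right) + 56763} = \frac{1}{-628 + 56763} = \frac{1}{56135}$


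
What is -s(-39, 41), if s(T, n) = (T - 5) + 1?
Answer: 43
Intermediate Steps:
s(T, n) = -4 + T (s(T, n) = (-5 + T) + 1 = -4 + T)
-s(-39, 41) = -(-4 - 39) = -1*(-43) = 43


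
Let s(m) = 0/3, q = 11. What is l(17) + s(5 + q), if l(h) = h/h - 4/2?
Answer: -1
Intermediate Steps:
l(h) = -1 (l(h) = 1 - 4*½ = 1 - 2 = -1)
s(m) = 0 (s(m) = 0*(⅓) = 0)
l(17) + s(5 + q) = -1 + 0 = -1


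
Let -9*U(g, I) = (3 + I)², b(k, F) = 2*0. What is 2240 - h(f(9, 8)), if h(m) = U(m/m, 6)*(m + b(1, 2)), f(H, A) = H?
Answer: 2321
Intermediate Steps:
b(k, F) = 0
U(g, I) = -(3 + I)²/9
h(m) = -9*m (h(m) = (-(3 + 6)²/9)*(m + 0) = (-⅑*9²)*m = (-⅑*81)*m = -9*m)
2240 - h(f(9, 8)) = 2240 - (-9)*9 = 2240 - 1*(-81) = 2240 + 81 = 2321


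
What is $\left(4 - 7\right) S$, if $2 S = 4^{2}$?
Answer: $-24$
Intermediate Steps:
$S = 8$ ($S = \frac{4^{2}}{2} = \frac{1}{2} \cdot 16 = 8$)
$\left(4 - 7\right) S = \left(4 - 7\right) 8 = \left(-3\right) 8 = -24$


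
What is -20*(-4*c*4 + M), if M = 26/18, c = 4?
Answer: 11260/9 ≈ 1251.1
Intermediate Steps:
M = 13/9 (M = 26*(1/18) = 13/9 ≈ 1.4444)
-20*(-4*c*4 + M) = -20*(-4*4*4 + 13/9) = -20*(-16*4 + 13/9) = -20*(-64 + 13/9) = -20*(-563/9) = 11260/9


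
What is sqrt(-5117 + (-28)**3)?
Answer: I*sqrt(27069) ≈ 164.53*I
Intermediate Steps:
sqrt(-5117 + (-28)**3) = sqrt(-5117 - 21952) = sqrt(-27069) = I*sqrt(27069)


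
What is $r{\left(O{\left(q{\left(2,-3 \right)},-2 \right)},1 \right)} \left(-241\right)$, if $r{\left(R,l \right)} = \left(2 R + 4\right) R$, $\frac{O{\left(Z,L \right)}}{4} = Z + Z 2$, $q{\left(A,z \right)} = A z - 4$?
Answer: $-6825120$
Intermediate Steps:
$q{\left(A,z \right)} = -4 + A z$
$O{\left(Z,L \right)} = 12 Z$ ($O{\left(Z,L \right)} = 4 \left(Z + Z 2\right) = 4 \left(Z + 2 Z\right) = 4 \cdot 3 Z = 12 Z$)
$r{\left(R,l \right)} = R \left(4 + 2 R\right)$ ($r{\left(R,l \right)} = \left(4 + 2 R\right) R = R \left(4 + 2 R\right)$)
$r{\left(O{\left(q{\left(2,-3 \right)},-2 \right)},1 \right)} \left(-241\right) = 2 \cdot 12 \left(-4 + 2 \left(-3\right)\right) \left(2 + 12 \left(-4 + 2 \left(-3\right)\right)\right) \left(-241\right) = 2 \cdot 12 \left(-4 - 6\right) \left(2 + 12 \left(-4 - 6\right)\right) \left(-241\right) = 2 \cdot 12 \left(-10\right) \left(2 + 12 \left(-10\right)\right) \left(-241\right) = 2 \left(-120\right) \left(2 - 120\right) \left(-241\right) = 2 \left(-120\right) \left(-118\right) \left(-241\right) = 28320 \left(-241\right) = -6825120$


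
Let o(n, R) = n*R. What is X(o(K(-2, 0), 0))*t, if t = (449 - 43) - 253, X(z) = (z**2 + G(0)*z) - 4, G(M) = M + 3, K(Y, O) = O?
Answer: -612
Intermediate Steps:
G(M) = 3 + M
o(n, R) = R*n
X(z) = -4 + z**2 + 3*z (X(z) = (z**2 + (3 + 0)*z) - 4 = (z**2 + 3*z) - 4 = -4 + z**2 + 3*z)
t = 153 (t = 406 - 253 = 153)
X(o(K(-2, 0), 0))*t = (-4 + (0*0)**2 + 3*(0*0))*153 = (-4 + 0**2 + 3*0)*153 = (-4 + 0 + 0)*153 = -4*153 = -612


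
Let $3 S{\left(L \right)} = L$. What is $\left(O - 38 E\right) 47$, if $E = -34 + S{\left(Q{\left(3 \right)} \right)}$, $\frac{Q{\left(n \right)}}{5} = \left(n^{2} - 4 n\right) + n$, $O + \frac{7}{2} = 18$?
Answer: $\frac{122811}{2} \approx 61406.0$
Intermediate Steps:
$O = \frac{29}{2}$ ($O = - \frac{7}{2} + 18 = \frac{29}{2} \approx 14.5$)
$Q{\left(n \right)} = - 15 n + 5 n^{2}$ ($Q{\left(n \right)} = 5 \left(\left(n^{2} - 4 n\right) + n\right) = 5 \left(n^{2} - 3 n\right) = - 15 n + 5 n^{2}$)
$S{\left(L \right)} = \frac{L}{3}$
$E = -34$ ($E = -34 + \frac{5 \cdot 3 \left(-3 + 3\right)}{3} = -34 + \frac{5 \cdot 3 \cdot 0}{3} = -34 + \frac{1}{3} \cdot 0 = -34 + 0 = -34$)
$\left(O - 38 E\right) 47 = \left(\frac{29}{2} - -1292\right) 47 = \left(\frac{29}{2} + 1292\right) 47 = \frac{2613}{2} \cdot 47 = \frac{122811}{2}$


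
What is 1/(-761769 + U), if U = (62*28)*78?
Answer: -1/626361 ≈ -1.5965e-6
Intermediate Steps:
U = 135408 (U = 1736*78 = 135408)
1/(-761769 + U) = 1/(-761769 + 135408) = 1/(-626361) = -1/626361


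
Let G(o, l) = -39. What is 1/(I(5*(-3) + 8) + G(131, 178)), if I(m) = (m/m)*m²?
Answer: ⅒ ≈ 0.10000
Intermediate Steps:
I(m) = m² (I(m) = 1*m² = m²)
1/(I(5*(-3) + 8) + G(131, 178)) = 1/((5*(-3) + 8)² - 39) = 1/((-15 + 8)² - 39) = 1/((-7)² - 39) = 1/(49 - 39) = 1/10 = ⅒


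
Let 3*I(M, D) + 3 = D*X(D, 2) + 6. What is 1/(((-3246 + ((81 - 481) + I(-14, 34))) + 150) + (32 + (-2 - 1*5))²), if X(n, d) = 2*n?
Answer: -3/6298 ≈ -0.00047634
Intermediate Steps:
I(M, D) = 1 + 2*D²/3 (I(M, D) = -1 + (D*(2*D) + 6)/3 = -1 + (2*D² + 6)/3 = -1 + (6 + 2*D²)/3 = -1 + (2 + 2*D²/3) = 1 + 2*D²/3)
1/(((-3246 + ((81 - 481) + I(-14, 34))) + 150) + (32 + (-2 - 1*5))²) = 1/(((-3246 + ((81 - 481) + (1 + (⅔)*34²))) + 150) + (32 + (-2 - 1*5))²) = 1/(((-3246 + (-400 + (1 + (⅔)*1156))) + 150) + (32 + (-2 - 5))²) = 1/(((-3246 + (-400 + (1 + 2312/3))) + 150) + (32 - 7)²) = 1/(((-3246 + (-400 + 2315/3)) + 150) + 25²) = 1/(((-3246 + 1115/3) + 150) + 625) = 1/((-8623/3 + 150) + 625) = 1/(-8173/3 + 625) = 1/(-6298/3) = -3/6298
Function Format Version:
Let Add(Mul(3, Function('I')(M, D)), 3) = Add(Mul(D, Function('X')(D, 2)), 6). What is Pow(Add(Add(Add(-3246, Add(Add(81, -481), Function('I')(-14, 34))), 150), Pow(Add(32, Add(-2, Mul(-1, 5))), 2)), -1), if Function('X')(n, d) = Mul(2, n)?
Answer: Rational(-3, 6298) ≈ -0.00047634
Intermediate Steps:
Function('I')(M, D) = Add(1, Mul(Rational(2, 3), Pow(D, 2))) (Function('I')(M, D) = Add(-1, Mul(Rational(1, 3), Add(Mul(D, Mul(2, D)), 6))) = Add(-1, Mul(Rational(1, 3), Add(Mul(2, Pow(D, 2)), 6))) = Add(-1, Mul(Rational(1, 3), Add(6, Mul(2, Pow(D, 2))))) = Add(-1, Add(2, Mul(Rational(2, 3), Pow(D, 2)))) = Add(1, Mul(Rational(2, 3), Pow(D, 2))))
Pow(Add(Add(Add(-3246, Add(Add(81, -481), Function('I')(-14, 34))), 150), Pow(Add(32, Add(-2, Mul(-1, 5))), 2)), -1) = Pow(Add(Add(Add(-3246, Add(Add(81, -481), Add(1, Mul(Rational(2, 3), Pow(34, 2))))), 150), Pow(Add(32, Add(-2, Mul(-1, 5))), 2)), -1) = Pow(Add(Add(Add(-3246, Add(-400, Add(1, Mul(Rational(2, 3), 1156)))), 150), Pow(Add(32, Add(-2, -5)), 2)), -1) = Pow(Add(Add(Add(-3246, Add(-400, Add(1, Rational(2312, 3)))), 150), Pow(Add(32, -7), 2)), -1) = Pow(Add(Add(Add(-3246, Add(-400, Rational(2315, 3))), 150), Pow(25, 2)), -1) = Pow(Add(Add(Add(-3246, Rational(1115, 3)), 150), 625), -1) = Pow(Add(Add(Rational(-8623, 3), 150), 625), -1) = Pow(Add(Rational(-8173, 3), 625), -1) = Pow(Rational(-6298, 3), -1) = Rational(-3, 6298)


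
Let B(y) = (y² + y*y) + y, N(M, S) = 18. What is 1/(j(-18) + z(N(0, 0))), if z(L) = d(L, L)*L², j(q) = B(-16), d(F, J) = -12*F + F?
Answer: -1/63656 ≈ -1.5709e-5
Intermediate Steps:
d(F, J) = -11*F
B(y) = y + 2*y² (B(y) = (y² + y²) + y = 2*y² + y = y + 2*y²)
j(q) = 496 (j(q) = -16*(1 + 2*(-16)) = -16*(1 - 32) = -16*(-31) = 496)
z(L) = -11*L³ (z(L) = (-11*L)*L² = -11*L³)
1/(j(-18) + z(N(0, 0))) = 1/(496 - 11*18³) = 1/(496 - 11*5832) = 1/(496 - 64152) = 1/(-63656) = -1/63656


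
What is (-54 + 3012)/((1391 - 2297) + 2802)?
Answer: 493/316 ≈ 1.5601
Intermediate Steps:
(-54 + 3012)/((1391 - 2297) + 2802) = 2958/(-906 + 2802) = 2958/1896 = 2958*(1/1896) = 493/316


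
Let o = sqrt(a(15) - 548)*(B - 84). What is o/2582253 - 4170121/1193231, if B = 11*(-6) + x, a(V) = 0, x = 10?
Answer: -4170121/1193231 - 280*I*sqrt(137)/2582253 ≈ -3.4948 - 0.0012692*I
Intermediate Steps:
B = -56 (B = 11*(-6) + 10 = -66 + 10 = -56)
o = -280*I*sqrt(137) (o = sqrt(0 - 548)*(-56 - 84) = sqrt(-548)*(-140) = (2*I*sqrt(137))*(-140) = -280*I*sqrt(137) ≈ -3277.3*I)
o/2582253 - 4170121/1193231 = -280*I*sqrt(137)/2582253 - 4170121/1193231 = -4170121/1193231 - 280*I*sqrt(137)/2582253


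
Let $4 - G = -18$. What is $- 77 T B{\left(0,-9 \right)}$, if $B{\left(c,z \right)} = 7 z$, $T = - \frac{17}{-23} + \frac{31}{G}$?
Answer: $\frac{479367}{46} \approx 10421.0$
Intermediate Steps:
$G = 22$ ($G = 4 - -18 = 4 + 18 = 22$)
$T = \frac{1087}{506}$ ($T = - \frac{17}{-23} + \frac{31}{22} = \left(-17\right) \left(- \frac{1}{23}\right) + 31 \cdot \frac{1}{22} = \frac{17}{23} + \frac{31}{22} = \frac{1087}{506} \approx 2.1482$)
$- 77 T B{\left(0,-9 \right)} = \left(-77\right) \frac{1087}{506} \cdot 7 \left(-9\right) = \left(- \frac{7609}{46}\right) \left(-63\right) = \frac{479367}{46}$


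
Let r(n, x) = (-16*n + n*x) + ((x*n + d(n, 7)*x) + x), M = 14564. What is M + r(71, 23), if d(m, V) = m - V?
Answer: 18189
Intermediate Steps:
r(n, x) = x - 16*n + x*(-7 + n) + 2*n*x (r(n, x) = (-16*n + n*x) + ((x*n + (n - 1*7)*x) + x) = (-16*n + n*x) + ((n*x + (n - 7)*x) + x) = (-16*n + n*x) + ((n*x + (-7 + n)*x) + x) = (-16*n + n*x) + ((n*x + x*(-7 + n)) + x) = (-16*n + n*x) + (x + n*x + x*(-7 + n)) = x - 16*n + x*(-7 + n) + 2*n*x)
M + r(71, 23) = 14564 + (-16*71 - 6*23 + 3*71*23) = 14564 + (-1136 - 138 + 4899) = 14564 + 3625 = 18189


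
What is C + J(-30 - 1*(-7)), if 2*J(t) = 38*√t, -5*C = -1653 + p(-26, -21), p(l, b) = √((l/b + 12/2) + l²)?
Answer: 1653/5 - 2*√75327/105 + 19*I*√23 ≈ 325.37 + 91.121*I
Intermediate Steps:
p(l, b) = √(6 + l² + l/b) (p(l, b) = √((l/b + 12*(½)) + l²) = √((l/b + 6) + l²) = √((6 + l/b) + l²) = √(6 + l² + l/b))
C = 1653/5 - 2*√75327/105 (C = -(-1653 + √(6 + (-26)² - 26/(-21)))/5 = -(-1653 + √(6 + 676 - 26*(-1/21)))/5 = -(-1653 + √(6 + 676 + 26/21))/5 = -(-1653 + √(14348/21))/5 = -(-1653 + 2*√75327/21)/5 = 1653/5 - 2*√75327/105 ≈ 325.37)
J(t) = 19*√t (J(t) = (38*√t)/2 = 19*√t)
C + J(-30 - 1*(-7)) = (1653/5 - 2*√75327/105) + 19*√(-30 - 1*(-7)) = (1653/5 - 2*√75327/105) + 19*√(-30 + 7) = (1653/5 - 2*√75327/105) + 19*√(-23) = (1653/5 - 2*√75327/105) + 19*(I*√23) = (1653/5 - 2*√75327/105) + 19*I*√23 = 1653/5 - 2*√75327/105 + 19*I*√23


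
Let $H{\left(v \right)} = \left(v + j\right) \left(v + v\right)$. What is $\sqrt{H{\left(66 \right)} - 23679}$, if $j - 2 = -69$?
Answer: $i \sqrt{23811} \approx 154.31 i$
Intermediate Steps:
$j = -67$ ($j = 2 - 69 = -67$)
$H{\left(v \right)} = 2 v \left(-67 + v\right)$ ($H{\left(v \right)} = \left(v - 67\right) \left(v + v\right) = \left(-67 + v\right) 2 v = 2 v \left(-67 + v\right)$)
$\sqrt{H{\left(66 \right)} - 23679} = \sqrt{2 \cdot 66 \left(-67 + 66\right) - 23679} = \sqrt{2 \cdot 66 \left(-1\right) - 23679} = \sqrt{-132 - 23679} = \sqrt{-23811} = i \sqrt{23811}$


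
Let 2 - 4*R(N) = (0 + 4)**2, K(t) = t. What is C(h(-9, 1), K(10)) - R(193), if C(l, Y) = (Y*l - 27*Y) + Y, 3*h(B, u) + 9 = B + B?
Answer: -693/2 ≈ -346.50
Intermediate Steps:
h(B, u) = -3 + 2*B/3 (h(B, u) = -3 + (B + B)/3 = -3 + (2*B)/3 = -3 + 2*B/3)
R(N) = -7/2 (R(N) = 1/2 - (0 + 4)**2/4 = 1/2 - 1/4*4**2 = 1/2 - 1/4*16 = 1/2 - 4 = -7/2)
C(l, Y) = -26*Y + Y*l (C(l, Y) = (-27*Y + Y*l) + Y = -26*Y + Y*l)
C(h(-9, 1), K(10)) - R(193) = 10*(-26 + (-3 + (2/3)*(-9))) - 1*(-7/2) = 10*(-26 + (-3 - 6)) + 7/2 = 10*(-26 - 9) + 7/2 = 10*(-35) + 7/2 = -350 + 7/2 = -693/2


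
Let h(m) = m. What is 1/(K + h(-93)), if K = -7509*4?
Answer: -1/30129 ≈ -3.3191e-5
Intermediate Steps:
K = -30036
1/(K + h(-93)) = 1/(-30036 - 93) = 1/(-30129) = -1/30129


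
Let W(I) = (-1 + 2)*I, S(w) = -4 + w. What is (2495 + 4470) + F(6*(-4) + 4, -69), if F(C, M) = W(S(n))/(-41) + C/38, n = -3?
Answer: 5425458/779 ≈ 6964.6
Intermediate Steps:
W(I) = I (W(I) = 1*I = I)
F(C, M) = 7/41 + C/38 (F(C, M) = (-4 - 3)/(-41) + C/38 = -7*(-1/41) + C*(1/38) = 7/41 + C/38)
(2495 + 4470) + F(6*(-4) + 4, -69) = (2495 + 4470) + (7/41 + (6*(-4) + 4)/38) = 6965 + (7/41 + (-24 + 4)/38) = 6965 + (7/41 + (1/38)*(-20)) = 6965 + (7/41 - 10/19) = 6965 - 277/779 = 5425458/779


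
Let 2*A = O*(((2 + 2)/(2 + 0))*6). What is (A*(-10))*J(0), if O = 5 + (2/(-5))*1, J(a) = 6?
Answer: -1656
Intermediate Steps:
O = 23/5 (O = 5 + (2*(-⅕))*1 = 5 - ⅖*1 = 5 - ⅖ = 23/5 ≈ 4.6000)
A = 138/5 (A = (23*(((2 + 2)/(2 + 0))*6)/5)/2 = (23*((4/2)*6)/5)/2 = (23*((4*(½))*6)/5)/2 = (23*(2*6)/5)/2 = ((23/5)*12)/2 = (½)*(276/5) = 138/5 ≈ 27.600)
(A*(-10))*J(0) = ((138/5)*(-10))*6 = -276*6 = -1656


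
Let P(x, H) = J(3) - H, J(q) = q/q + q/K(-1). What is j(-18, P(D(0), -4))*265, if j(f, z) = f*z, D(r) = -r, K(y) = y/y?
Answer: -38160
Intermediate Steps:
K(y) = 1
J(q) = 1 + q (J(q) = q/q + q/1 = 1 + q*1 = 1 + q)
P(x, H) = 4 - H (P(x, H) = (1 + 3) - H = 4 - H)
j(-18, P(D(0), -4))*265 = -18*(4 - 1*(-4))*265 = -18*(4 + 4)*265 = -18*8*265 = -144*265 = -38160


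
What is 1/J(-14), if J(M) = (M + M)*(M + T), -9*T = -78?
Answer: 3/448 ≈ 0.0066964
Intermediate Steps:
T = 26/3 (T = -⅑*(-78) = 26/3 ≈ 8.6667)
J(M) = 2*M*(26/3 + M) (J(M) = (M + M)*(M + 26/3) = (2*M)*(26/3 + M) = 2*M*(26/3 + M))
1/J(-14) = 1/((⅔)*(-14)*(26 + 3*(-14))) = 1/((⅔)*(-14)*(26 - 42)) = 1/((⅔)*(-14)*(-16)) = 1/(448/3) = 3/448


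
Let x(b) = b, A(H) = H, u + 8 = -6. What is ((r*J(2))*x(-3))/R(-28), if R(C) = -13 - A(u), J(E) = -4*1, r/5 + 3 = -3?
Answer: -360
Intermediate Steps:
r = -30 (r = -15 + 5*(-3) = -15 - 15 = -30)
u = -14 (u = -8 - 6 = -14)
J(E) = -4
R(C) = 1 (R(C) = -13 - 1*(-14) = -13 + 14 = 1)
((r*J(2))*x(-3))/R(-28) = (-30*(-4)*(-3))/1 = (120*(-3))*1 = -360*1 = -360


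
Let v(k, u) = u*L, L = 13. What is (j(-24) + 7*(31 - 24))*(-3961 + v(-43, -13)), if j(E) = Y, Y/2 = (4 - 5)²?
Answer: -210630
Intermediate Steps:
Y = 2 (Y = 2*(4 - 5)² = 2*(-1)² = 2*1 = 2)
j(E) = 2
v(k, u) = 13*u (v(k, u) = u*13 = 13*u)
(j(-24) + 7*(31 - 24))*(-3961 + v(-43, -13)) = (2 + 7*(31 - 24))*(-3961 + 13*(-13)) = (2 + 7*7)*(-3961 - 169) = (2 + 49)*(-4130) = 51*(-4130) = -210630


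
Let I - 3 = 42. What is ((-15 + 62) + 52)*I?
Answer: 4455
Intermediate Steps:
I = 45 (I = 3 + 42 = 45)
((-15 + 62) + 52)*I = ((-15 + 62) + 52)*45 = (47 + 52)*45 = 99*45 = 4455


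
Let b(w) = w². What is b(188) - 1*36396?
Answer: -1052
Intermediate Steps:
b(188) - 1*36396 = 188² - 1*36396 = 35344 - 36396 = -1052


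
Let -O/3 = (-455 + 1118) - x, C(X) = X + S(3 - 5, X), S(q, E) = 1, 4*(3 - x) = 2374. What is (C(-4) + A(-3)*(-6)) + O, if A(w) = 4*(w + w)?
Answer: -7239/2 ≈ -3619.5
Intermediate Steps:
x = -1181/2 (x = 3 - ¼*2374 = 3 - 1187/2 = -1181/2 ≈ -590.50)
A(w) = 8*w (A(w) = 4*(2*w) = 8*w)
C(X) = 1 + X (C(X) = X + 1 = 1 + X)
O = -7521/2 (O = -3*((-455 + 1118) - 1*(-1181/2)) = -3*(663 + 1181/2) = -3*2507/2 = -7521/2 ≈ -3760.5)
(C(-4) + A(-3)*(-6)) + O = ((1 - 4) + (8*(-3))*(-6)) - 7521/2 = (-3 - 24*(-6)) - 7521/2 = (-3 + 144) - 7521/2 = 141 - 7521/2 = -7239/2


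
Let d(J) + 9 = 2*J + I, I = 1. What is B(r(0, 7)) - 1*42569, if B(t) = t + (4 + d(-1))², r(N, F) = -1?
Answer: -42534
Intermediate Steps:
d(J) = -8 + 2*J (d(J) = -9 + (2*J + 1) = -9 + (1 + 2*J) = -8 + 2*J)
B(t) = 36 + t (B(t) = t + (4 + (-8 + 2*(-1)))² = t + (4 + (-8 - 2))² = t + (4 - 10)² = t + (-6)² = t + 36 = 36 + t)
B(r(0, 7)) - 1*42569 = (36 - 1) - 1*42569 = 35 - 42569 = -42534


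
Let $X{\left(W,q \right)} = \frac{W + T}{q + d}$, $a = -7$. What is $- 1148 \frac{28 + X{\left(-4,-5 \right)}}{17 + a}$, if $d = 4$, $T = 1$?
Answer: $- \frac{17794}{5} \approx -3558.8$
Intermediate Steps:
$X{\left(W,q \right)} = \frac{1 + W}{4 + q}$ ($X{\left(W,q \right)} = \frac{W + 1}{q + 4} = \frac{1 + W}{4 + q}$)
$- 1148 \frac{28 + X{\left(-4,-5 \right)}}{17 + a} = - 1148 \frac{28 + \frac{1 - 4}{4 - 5}}{17 - 7} = - 1148 \frac{28 + \frac{1}{-1} \left(-3\right)}{10} = - 1148 \left(28 - -3\right) \frac{1}{10} = - 1148 \left(28 + 3\right) \frac{1}{10} = - 1148 \cdot 31 \cdot \frac{1}{10} = \left(-1148\right) \frac{31}{10} = - \frac{17794}{5}$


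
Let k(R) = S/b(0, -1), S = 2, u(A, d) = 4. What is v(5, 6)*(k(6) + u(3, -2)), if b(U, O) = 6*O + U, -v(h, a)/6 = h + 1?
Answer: -132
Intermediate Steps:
v(h, a) = -6 - 6*h (v(h, a) = -6*(h + 1) = -6*(1 + h) = -6 - 6*h)
b(U, O) = U + 6*O
k(R) = -⅓ (k(R) = 2/(0 + 6*(-1)) = 2/(0 - 6) = 2/(-6) = 2*(-⅙) = -⅓)
v(5, 6)*(k(6) + u(3, -2)) = (-6 - 6*5)*(-⅓ + 4) = (-6 - 30)*(11/3) = -36*11/3 = -132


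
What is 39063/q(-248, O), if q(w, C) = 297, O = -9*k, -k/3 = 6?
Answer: 13021/99 ≈ 131.53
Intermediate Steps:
k = -18 (k = -3*6 = -18)
O = 162 (O = -9*(-18) = 162)
39063/q(-248, O) = 39063/297 = 39063*(1/297) = 13021/99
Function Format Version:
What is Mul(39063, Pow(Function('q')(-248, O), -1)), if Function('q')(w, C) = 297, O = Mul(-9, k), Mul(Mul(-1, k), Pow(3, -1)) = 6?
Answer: Rational(13021, 99) ≈ 131.53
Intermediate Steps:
k = -18 (k = Mul(-3, 6) = -18)
O = 162 (O = Mul(-9, -18) = 162)
Mul(39063, Pow(Function('q')(-248, O), -1)) = Mul(39063, Pow(297, -1)) = Mul(39063, Rational(1, 297)) = Rational(13021, 99)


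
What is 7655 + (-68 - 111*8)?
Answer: 6699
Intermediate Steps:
7655 + (-68 - 111*8) = 7655 + (-68 - 888) = 7655 - 956 = 6699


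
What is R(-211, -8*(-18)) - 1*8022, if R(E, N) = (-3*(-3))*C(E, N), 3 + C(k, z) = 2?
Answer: -8031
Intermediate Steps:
C(k, z) = -1 (C(k, z) = -3 + 2 = -1)
R(E, N) = -9 (R(E, N) = -3*(-3)*(-1) = 9*(-1) = -9)
R(-211, -8*(-18)) - 1*8022 = -9 - 1*8022 = -9 - 8022 = -8031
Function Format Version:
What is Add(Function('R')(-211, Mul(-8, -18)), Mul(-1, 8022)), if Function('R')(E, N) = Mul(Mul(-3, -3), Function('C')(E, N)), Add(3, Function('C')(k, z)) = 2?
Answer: -8031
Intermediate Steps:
Function('C')(k, z) = -1 (Function('C')(k, z) = Add(-3, 2) = -1)
Function('R')(E, N) = -9 (Function('R')(E, N) = Mul(Mul(-3, -3), -1) = Mul(9, -1) = -9)
Add(Function('R')(-211, Mul(-8, -18)), Mul(-1, 8022)) = Add(-9, Mul(-1, 8022)) = Add(-9, -8022) = -8031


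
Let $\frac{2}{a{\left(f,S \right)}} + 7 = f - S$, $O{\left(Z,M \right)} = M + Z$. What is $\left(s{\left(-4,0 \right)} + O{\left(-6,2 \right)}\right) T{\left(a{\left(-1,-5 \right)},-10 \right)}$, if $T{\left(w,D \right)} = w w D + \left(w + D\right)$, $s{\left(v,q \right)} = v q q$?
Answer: $\frac{544}{9} \approx 60.444$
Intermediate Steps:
$s{\left(v,q \right)} = v q^{2}$
$a{\left(f,S \right)} = \frac{2}{-7 + f - S}$ ($a{\left(f,S \right)} = \frac{2}{-7 - \left(S - f\right)} = \frac{2}{-7 + f - S}$)
$T{\left(w,D \right)} = D + w + D w^{2}$ ($T{\left(w,D \right)} = w^{2} D + \left(D + w\right) = D w^{2} + \left(D + w\right) = D + w + D w^{2}$)
$\left(s{\left(-4,0 \right)} + O{\left(-6,2 \right)}\right) T{\left(a{\left(-1,-5 \right)},-10 \right)} = \left(- 4 \cdot 0^{2} + \left(2 - 6\right)\right) \left(-10 + \frac{2}{-7 - 1 - -5} - 10 \left(\frac{2}{-7 - 1 - -5}\right)^{2}\right) = \left(\left(-4\right) 0 - 4\right) \left(-10 + \frac{2}{-7 - 1 + 5} - 10 \left(\frac{2}{-7 - 1 + 5}\right)^{2}\right) = \left(0 - 4\right) \left(-10 + \frac{2}{-3} - 10 \left(\frac{2}{-3}\right)^{2}\right) = - 4 \left(-10 + 2 \left(- \frac{1}{3}\right) - 10 \left(2 \left(- \frac{1}{3}\right)\right)^{2}\right) = - 4 \left(-10 - \frac{2}{3} - 10 \left(- \frac{2}{3}\right)^{2}\right) = - 4 \left(-10 - \frac{2}{3} - \frac{40}{9}\right) = \left(-4\right) \left(- \frac{136}{9}\right) = \frac{544}{9}$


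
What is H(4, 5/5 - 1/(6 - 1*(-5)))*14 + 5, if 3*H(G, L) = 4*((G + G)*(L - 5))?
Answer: -6665/11 ≈ -605.91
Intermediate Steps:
H(G, L) = 8*G*(-5 + L)/3 (H(G, L) = (4*((G + G)*(L - 5)))/3 = (4*((2*G)*(-5 + L)))/3 = (4*(2*G*(-5 + L)))/3 = (8*G*(-5 + L))/3 = 8*G*(-5 + L)/3)
H(4, 5/5 - 1/(6 - 1*(-5)))*14 + 5 = ((8/3)*4*(-5 + (5/5 - 1/(6 - 1*(-5)))))*14 + 5 = ((8/3)*4*(-5 + (5*(⅕) - 1/(6 + 5))))*14 + 5 = ((8/3)*4*(-5 + (1 - 1/11)))*14 + 5 = ((8/3)*4*(-5 + 10/11))*14 + 5 = ((8/3)*4*(-45/11))*14 + 5 = -480/11*14 + 5 = -6720/11 + 5 = -6665/11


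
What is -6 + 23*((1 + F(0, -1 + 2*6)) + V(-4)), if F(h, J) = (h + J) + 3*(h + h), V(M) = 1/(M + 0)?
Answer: 1057/4 ≈ 264.25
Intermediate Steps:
V(M) = 1/M
F(h, J) = J + 7*h (F(h, J) = (J + h) + 3*(2*h) = (J + h) + 6*h = J + 7*h)
-6 + 23*((1 + F(0, -1 + 2*6)) + V(-4)) = -6 + 23*((1 + ((-1 + 2*6) + 7*0)) + 1/(-4)) = -6 + 23*((1 + ((-1 + 12) + 0)) - ¼) = -6 + 23*((1 + (11 + 0)) - ¼) = -6 + 23*((1 + 11) - ¼) = -6 + 23*(12 - ¼) = -6 + 23*(47/4) = -6 + 1081/4 = 1057/4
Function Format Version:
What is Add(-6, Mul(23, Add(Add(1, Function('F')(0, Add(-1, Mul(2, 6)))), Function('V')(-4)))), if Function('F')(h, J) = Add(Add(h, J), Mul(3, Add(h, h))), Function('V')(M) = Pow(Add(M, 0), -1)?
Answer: Rational(1057, 4) ≈ 264.25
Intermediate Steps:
Function('V')(M) = Pow(M, -1)
Function('F')(h, J) = Add(J, Mul(7, h)) (Function('F')(h, J) = Add(Add(J, h), Mul(3, Mul(2, h))) = Add(Add(J, h), Mul(6, h)) = Add(J, Mul(7, h)))
Add(-6, Mul(23, Add(Add(1, Function('F')(0, Add(-1, Mul(2, 6)))), Function('V')(-4)))) = Add(-6, Mul(23, Add(Add(1, Add(Add(-1, Mul(2, 6)), Mul(7, 0))), Pow(-4, -1)))) = Add(-6, Mul(23, Add(Add(1, Add(Add(-1, 12), 0)), Rational(-1, 4)))) = Add(-6, Mul(23, Add(Add(1, Add(11, 0)), Rational(-1, 4)))) = Add(-6, Mul(23, Add(Add(1, 11), Rational(-1, 4)))) = Add(-6, Mul(23, Add(12, Rational(-1, 4)))) = Add(-6, Mul(23, Rational(47, 4))) = Add(-6, Rational(1081, 4)) = Rational(1057, 4)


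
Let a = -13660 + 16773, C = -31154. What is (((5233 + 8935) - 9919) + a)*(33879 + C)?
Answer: 20061450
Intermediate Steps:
a = 3113
(((5233 + 8935) - 9919) + a)*(33879 + C) = (((5233 + 8935) - 9919) + 3113)*(33879 - 31154) = ((14168 - 9919) + 3113)*2725 = (4249 + 3113)*2725 = 7362*2725 = 20061450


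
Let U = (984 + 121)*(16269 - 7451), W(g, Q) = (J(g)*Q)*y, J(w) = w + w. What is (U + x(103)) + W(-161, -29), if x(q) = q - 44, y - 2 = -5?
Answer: 9715935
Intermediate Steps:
y = -3 (y = 2 - 5 = -3)
J(w) = 2*w
W(g, Q) = -6*Q*g (W(g, Q) = ((2*g)*Q)*(-3) = (2*Q*g)*(-3) = -6*Q*g)
x(q) = -44 + q
U = 9743890 (U = 1105*8818 = 9743890)
(U + x(103)) + W(-161, -29) = (9743890 + (-44 + 103)) - 6*(-29)*(-161) = (9743890 + 59) - 28014 = 9743949 - 28014 = 9715935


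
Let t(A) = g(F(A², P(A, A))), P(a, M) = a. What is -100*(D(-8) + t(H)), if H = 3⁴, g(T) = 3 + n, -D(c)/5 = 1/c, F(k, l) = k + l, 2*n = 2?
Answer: -925/2 ≈ -462.50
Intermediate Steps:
n = 1 (n = (½)*2 = 1)
D(c) = -5/c
g(T) = 4 (g(T) = 3 + 1 = 4)
H = 81
t(A) = 4
-100*(D(-8) + t(H)) = -100*(-5/(-8) + 4) = -100*(-5*(-⅛) + 4) = -100*(5/8 + 4) = -100*37/8 = -925/2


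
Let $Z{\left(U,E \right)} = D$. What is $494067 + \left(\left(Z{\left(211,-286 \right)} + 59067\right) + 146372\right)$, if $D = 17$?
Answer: $699523$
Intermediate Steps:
$Z{\left(U,E \right)} = 17$
$494067 + \left(\left(Z{\left(211,-286 \right)} + 59067\right) + 146372\right) = 494067 + \left(\left(17 + 59067\right) + 146372\right) = 494067 + \left(59084 + 146372\right) = 494067 + 205456 = 699523$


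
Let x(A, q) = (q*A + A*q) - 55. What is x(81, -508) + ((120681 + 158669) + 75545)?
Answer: 272544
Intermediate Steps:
x(A, q) = -55 + 2*A*q (x(A, q) = (A*q + A*q) - 55 = 2*A*q - 55 = -55 + 2*A*q)
x(81, -508) + ((120681 + 158669) + 75545) = (-55 + 2*81*(-508)) + ((120681 + 158669) + 75545) = (-55 - 82296) + (279350 + 75545) = -82351 + 354895 = 272544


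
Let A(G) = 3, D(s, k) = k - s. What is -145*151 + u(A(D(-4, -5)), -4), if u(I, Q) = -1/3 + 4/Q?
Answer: -65689/3 ≈ -21896.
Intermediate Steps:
u(I, Q) = -⅓ + 4/Q (u(I, Q) = -1*⅓ + 4/Q = -⅓ + 4/Q)
-145*151 + u(A(D(-4, -5)), -4) = -145*151 + (⅓)*(12 - 1*(-4))/(-4) = -21895 + (⅓)*(-¼)*(12 + 4) = -21895 + (⅓)*(-¼)*16 = -21895 - 4/3 = -65689/3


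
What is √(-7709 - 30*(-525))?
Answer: √8041 ≈ 89.672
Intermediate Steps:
√(-7709 - 30*(-525)) = √(-7709 + 15750) = √8041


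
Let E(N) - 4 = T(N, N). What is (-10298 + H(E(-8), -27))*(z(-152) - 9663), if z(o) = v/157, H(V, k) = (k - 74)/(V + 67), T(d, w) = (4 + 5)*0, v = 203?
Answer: 1109238001992/11147 ≈ 9.9510e+7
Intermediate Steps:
T(d, w) = 0 (T(d, w) = 9*0 = 0)
E(N) = 4 (E(N) = 4 + 0 = 4)
H(V, k) = (-74 + k)/(67 + V)
z(o) = 203/157
(-10298 + H(E(-8), -27))*(z(-152) - 9663) = (-10298 + (-74 - 27)/(67 + 4))*(203/157 - 9663) = (-10298 - 101/71)*(-1516888/157) = -731259/71*(-1516888/157) = 1109238001992/11147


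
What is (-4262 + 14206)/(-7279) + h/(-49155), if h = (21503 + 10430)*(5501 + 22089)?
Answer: -44231150810/2467581 ≈ -17925.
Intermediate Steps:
h = 881031470 (h = 31933*27590 = 881031470)
(-4262 + 14206)/(-7279) + h/(-49155) = (-4262 + 14206)/(-7279) + 881031470/(-49155) = 9944*(-1/7279) + 881031470*(-1/49155) = -9944/7279 - 176206294/9831 = -44231150810/2467581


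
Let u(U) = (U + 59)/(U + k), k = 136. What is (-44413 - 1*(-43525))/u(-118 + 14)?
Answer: 9472/15 ≈ 631.47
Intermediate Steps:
u(U) = (59 + U)/(136 + U) (u(U) = (U + 59)/(U + 136) = (59 + U)/(136 + U))
(-44413 - 1*(-43525))/u(-118 + 14) = (-44413 - 1*(-43525))/(((59 + (-118 + 14))/(136 + (-118 + 14)))) = (-44413 + 43525)/(((59 - 104)/(136 - 104))) = -888/(-45/32) = -888*(-32/45) = 9472/15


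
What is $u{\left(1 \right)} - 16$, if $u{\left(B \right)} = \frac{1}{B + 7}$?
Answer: $- \frac{127}{8} \approx -15.875$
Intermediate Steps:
$u{\left(B \right)} = \frac{1}{7 + B}$
$u{\left(1 \right)} - 16 = \frac{1}{7 + 1} - 16 = \frac{1}{8} - 16 = - \frac{127}{8}$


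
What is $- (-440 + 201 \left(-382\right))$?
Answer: $77222$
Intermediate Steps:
$- (-440 + 201 \left(-382\right)) = - (-440 - 76782) = \left(-1\right) \left(-77222\right) = 77222$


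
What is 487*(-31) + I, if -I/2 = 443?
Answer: -15983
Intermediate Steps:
I = -886 (I = -2*443 = -886)
487*(-31) + I = 487*(-31) - 886 = -15097 - 886 = -15983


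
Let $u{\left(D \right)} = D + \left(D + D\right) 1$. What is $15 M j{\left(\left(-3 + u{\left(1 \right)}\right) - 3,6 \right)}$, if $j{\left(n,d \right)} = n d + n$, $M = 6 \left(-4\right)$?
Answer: $7560$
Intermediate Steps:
$u{\left(D \right)} = 3 D$ ($u{\left(D \right)} = D + 2 D 1 = D + 2 D = 3 D$)
$M = -24$
$j{\left(n,d \right)} = n + d n$ ($j{\left(n,d \right)} = d n + n = n + d n$)
$15 M j{\left(\left(-3 + u{\left(1 \right)}\right) - 3,6 \right)} = 15 \left(-24\right) \left(\left(-3 + 3 \cdot 1\right) - 3\right) \left(1 + 6\right) = - 360 \left(\left(-3 + 3\right) - 3\right) 7 = - 360 \left(0 - 3\right) 7 = - 360 \left(\left(-3\right) 7\right) = \left(-360\right) \left(-21\right) = 7560$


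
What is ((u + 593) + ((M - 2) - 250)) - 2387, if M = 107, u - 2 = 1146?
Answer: -791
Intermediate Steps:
u = 1148 (u = 2 + 1146 = 1148)
((u + 593) + ((M - 2) - 250)) - 2387 = ((1148 + 593) + ((107 - 2) - 250)) - 2387 = (1741 + (105 - 250)) - 2387 = (1741 - 145) - 2387 = 1596 - 2387 = -791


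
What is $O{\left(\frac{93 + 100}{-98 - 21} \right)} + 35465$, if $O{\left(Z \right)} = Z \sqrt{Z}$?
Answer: $35465 - \frac{193 i \sqrt{22967}}{14161} \approx 35465.0 - 2.0655 i$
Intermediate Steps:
$O{\left(Z \right)} = Z^{\frac{3}{2}}$
$O{\left(\frac{93 + 100}{-98 - 21} \right)} + 35465 = \left(\frac{93 + 100}{-98 - 21}\right)^{\frac{3}{2}} + 35465 = \left(\frac{193}{-119}\right)^{\frac{3}{2}} + 35465 = \left(193 \left(- \frac{1}{119}\right)\right)^{\frac{3}{2}} + 35465 = \left(- \frac{193}{119}\right)^{\frac{3}{2}} + 35465 = - \frac{193 i \sqrt{22967}}{14161} + 35465 = 35465 - \frac{193 i \sqrt{22967}}{14161}$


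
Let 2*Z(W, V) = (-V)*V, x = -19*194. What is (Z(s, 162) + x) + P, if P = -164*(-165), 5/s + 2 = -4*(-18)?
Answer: 10252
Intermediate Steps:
s = 1/14 (s = 5/(-2 - 4*(-18)) = 5/(-2 + 72) = 5/70 = 5*(1/70) = 1/14 ≈ 0.071429)
x = -3686
Z(W, V) = -V**2/2 (Z(W, V) = ((-V)*V)/2 = (-V**2)/2 = -V**2/2)
P = 27060
(Z(s, 162) + x) + P = (-1/2*162**2 - 3686) + 27060 = (-1/2*26244 - 3686) + 27060 = (-13122 - 3686) + 27060 = -16808 + 27060 = 10252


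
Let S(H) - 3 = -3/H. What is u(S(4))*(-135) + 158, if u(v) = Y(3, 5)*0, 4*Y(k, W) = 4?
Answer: 158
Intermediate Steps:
Y(k, W) = 1 (Y(k, W) = (¼)*4 = 1)
S(H) = 3 - 3/H
u(v) = 0 (u(v) = 1*0 = 0)
u(S(4))*(-135) + 158 = 0*(-135) + 158 = 0 + 158 = 158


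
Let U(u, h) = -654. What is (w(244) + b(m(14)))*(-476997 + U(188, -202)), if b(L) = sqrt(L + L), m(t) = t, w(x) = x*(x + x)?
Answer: -56874859872 - 955302*sqrt(7) ≈ -5.6877e+10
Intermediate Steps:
w(x) = 2*x**2 (w(x) = x*(2*x) = 2*x**2)
b(L) = sqrt(2)*sqrt(L) (b(L) = sqrt(2*L) = sqrt(2)*sqrt(L))
(w(244) + b(m(14)))*(-476997 + U(188, -202)) = (2*244**2 + sqrt(2)*sqrt(14))*(-476997 - 654) = (2*59536 + 2*sqrt(7))*(-477651) = (119072 + 2*sqrt(7))*(-477651) = -56874859872 - 955302*sqrt(7)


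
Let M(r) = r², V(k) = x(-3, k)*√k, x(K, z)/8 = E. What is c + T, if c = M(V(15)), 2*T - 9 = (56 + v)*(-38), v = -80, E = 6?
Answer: 70041/2 ≈ 35021.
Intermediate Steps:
x(K, z) = 48 (x(K, z) = 8*6 = 48)
V(k) = 48*√k
T = 921/2 (T = 9/2 + ((56 - 80)*(-38))/2 = 9/2 + (-24*(-38))/2 = 9/2 + (½)*912 = 9/2 + 456 = 921/2 ≈ 460.50)
c = 34560 (c = (48*√15)² = 34560)
c + T = 34560 + 921/2 = 70041/2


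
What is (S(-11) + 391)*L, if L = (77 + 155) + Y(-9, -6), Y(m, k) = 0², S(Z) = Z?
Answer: 88160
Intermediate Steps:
Y(m, k) = 0
L = 232 (L = (77 + 155) + 0 = 232 + 0 = 232)
(S(-11) + 391)*L = (-11 + 391)*232 = 380*232 = 88160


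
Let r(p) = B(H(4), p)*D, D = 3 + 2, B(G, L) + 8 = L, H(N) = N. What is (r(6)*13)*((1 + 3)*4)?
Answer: -2080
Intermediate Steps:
B(G, L) = -8 + L
D = 5
r(p) = -40 + 5*p (r(p) = (-8 + p)*5 = -40 + 5*p)
(r(6)*13)*((1 + 3)*4) = ((-40 + 5*6)*13)*((1 + 3)*4) = ((-40 + 30)*13)*(4*4) = -10*13*16 = -130*16 = -2080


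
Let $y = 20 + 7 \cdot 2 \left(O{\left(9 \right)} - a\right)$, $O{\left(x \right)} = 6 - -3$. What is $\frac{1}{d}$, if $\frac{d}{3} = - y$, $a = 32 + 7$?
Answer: $\frac{1}{1200} \approx 0.00083333$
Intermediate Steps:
$O{\left(x \right)} = 9$ ($O{\left(x \right)} = 6 + 3 = 9$)
$a = 39$
$y = -400$ ($y = 20 + 7 \cdot 2 \left(9 - 39\right) = 20 + 14 \left(9 - 39\right) = 20 + 14 \left(-30\right) = 20 - 420 = -400$)
$d = 1200$ ($d = 3 \left(\left(-1\right) \left(-400\right)\right) = 3 \cdot 400 = 1200$)
$\frac{1}{d} = \frac{1}{1200}$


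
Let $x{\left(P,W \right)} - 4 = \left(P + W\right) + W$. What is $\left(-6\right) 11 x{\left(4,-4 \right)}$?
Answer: $0$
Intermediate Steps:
$x{\left(P,W \right)} = 4 + P + 2 W$ ($x{\left(P,W \right)} = 4 + \left(\left(P + W\right) + W\right) = 4 + \left(P + 2 W\right) = 4 + P + 2 W$)
$\left(-6\right) 11 x{\left(4,-4 \right)} = \left(-6\right) 11 \left(4 + 4 + 2 \left(-4\right)\right) = - 66 \left(4 + 4 - 8\right) = \left(-66\right) 0 = 0$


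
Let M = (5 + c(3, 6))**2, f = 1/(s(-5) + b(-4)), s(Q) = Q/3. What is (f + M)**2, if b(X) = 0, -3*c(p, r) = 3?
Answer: 5929/25 ≈ 237.16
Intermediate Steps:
c(p, r) = -1 (c(p, r) = -1/3*3 = -1)
s(Q) = Q/3 (s(Q) = Q*(1/3) = Q/3)
f = -3/5 (f = 1/((1/3)*(-5) + 0) = 1/(-5/3 + 0) = 1/(-5/3) = -3/5 ≈ -0.60000)
M = 16 (M = (5 - 1)**2 = 4**2 = 16)
(f + M)**2 = (-3/5 + 16)**2 = (77/5)**2 = 5929/25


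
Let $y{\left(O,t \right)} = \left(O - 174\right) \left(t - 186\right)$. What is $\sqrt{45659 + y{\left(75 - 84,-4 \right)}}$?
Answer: $\sqrt{80429} \approx 283.6$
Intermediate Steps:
$y{\left(O,t \right)} = \left(-186 + t\right) \left(-174 + O\right)$ ($y{\left(O,t \right)} = \left(-174 + O\right) \left(-186 + t\right) = \left(-186 + t\right) \left(-174 + O\right)$)
$\sqrt{45659 + y{\left(75 - 84,-4 \right)}} = \sqrt{45659 + \left(32364 - 186 \left(75 - 84\right) - -696 + \left(75 - 84\right) \left(-4\right)\right)} = \sqrt{45659 + \left(32364 - -1674 + 696 - -36\right)} = \sqrt{45659 + \left(32364 + 1674 + 696 + 36\right)} = \sqrt{45659 + 34770} = \sqrt{80429}$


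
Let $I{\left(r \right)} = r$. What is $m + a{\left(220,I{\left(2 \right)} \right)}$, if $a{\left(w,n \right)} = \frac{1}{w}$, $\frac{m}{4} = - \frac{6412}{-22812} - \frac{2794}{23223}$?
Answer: $\frac{6289884443}{9712323060} \approx 0.64762$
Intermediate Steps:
$m = \frac{28389716}{44146923}$ ($m = 4 \left(- \frac{6412}{-22812} - \frac{2794}{23223}\right) = 4 \left(\left(-6412\right) \left(- \frac{1}{22812}\right) - \frac{2794}{23223}\right) = 4 \left(\frac{1603}{5703} - \frac{2794}{23223}\right) = 4 \cdot \frac{7097429}{44146923} = \frac{28389716}{44146923} \approx 0.64307$)
$m + a{\left(220,I{\left(2 \right)} \right)} = \frac{28389716}{44146923} + \frac{1}{220} = \frac{6289884443}{9712323060}$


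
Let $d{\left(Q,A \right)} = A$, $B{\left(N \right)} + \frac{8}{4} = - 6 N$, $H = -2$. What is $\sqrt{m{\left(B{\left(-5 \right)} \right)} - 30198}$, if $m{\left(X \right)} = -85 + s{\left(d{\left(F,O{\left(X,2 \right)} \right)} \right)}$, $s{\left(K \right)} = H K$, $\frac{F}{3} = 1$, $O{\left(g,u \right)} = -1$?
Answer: $i \sqrt{30281} \approx 174.01 i$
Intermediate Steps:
$F = 3$ ($F = 3 \cdot 1 = 3$)
$B{\left(N \right)} = -2 - 6 N$
$s{\left(K \right)} = - 2 K$
$m{\left(X \right)} = -83$ ($m{\left(X \right)} = -85 - -2 = -85 + 2 = -83$)
$\sqrt{m{\left(B{\left(-5 \right)} \right)} - 30198} = \sqrt{-83 - 30198} = \sqrt{-30281} = i \sqrt{30281}$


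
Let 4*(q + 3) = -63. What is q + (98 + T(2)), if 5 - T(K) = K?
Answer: 329/4 ≈ 82.250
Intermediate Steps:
q = -75/4 (q = -3 + (¼)*(-63) = -3 - 63/4 = -75/4 ≈ -18.750)
T(K) = 5 - K
q + (98 + T(2)) = -75/4 + (98 + (5 - 1*2)) = -75/4 + (98 + (5 - 2)) = -75/4 + (98 + 3) = -75/4 + 101 = 329/4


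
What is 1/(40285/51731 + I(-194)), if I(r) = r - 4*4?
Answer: -51731/10823225 ≈ -0.0047796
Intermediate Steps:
I(r) = -16 + r (I(r) = r - 16 = -16 + r)
1/(40285/51731 + I(-194)) = 1/(40285/51731 + (-16 - 194)) = 1/(40285*(1/51731) - 210) = 1/(40285/51731 - 210) = 1/(-10823225/51731) = -51731/10823225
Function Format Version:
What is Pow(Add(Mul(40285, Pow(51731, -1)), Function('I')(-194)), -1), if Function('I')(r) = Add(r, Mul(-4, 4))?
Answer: Rational(-51731, 10823225) ≈ -0.0047796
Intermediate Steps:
Function('I')(r) = Add(-16, r) (Function('I')(r) = Add(r, -16) = Add(-16, r))
Pow(Add(Mul(40285, Pow(51731, -1)), Function('I')(-194)), -1) = Pow(Add(Mul(40285, Pow(51731, -1)), Add(-16, -194)), -1) = Pow(Add(Mul(40285, Rational(1, 51731)), -210), -1) = Pow(Add(Rational(40285, 51731), -210), -1) = Pow(Rational(-10823225, 51731), -1) = Rational(-51731, 10823225)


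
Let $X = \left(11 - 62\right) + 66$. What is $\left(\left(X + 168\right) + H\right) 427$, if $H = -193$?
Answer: $-4270$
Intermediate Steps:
$X = 15$ ($X = -51 + 66 = 15$)
$\left(\left(X + 168\right) + H\right) 427 = \left(\left(15 + 168\right) - 193\right) 427 = \left(183 - 193\right) 427 = \left(-10\right) 427 = -4270$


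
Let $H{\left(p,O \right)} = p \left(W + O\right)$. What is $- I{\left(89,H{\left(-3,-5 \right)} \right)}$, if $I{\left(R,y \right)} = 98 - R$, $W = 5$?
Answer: $-9$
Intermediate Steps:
$H{\left(p,O \right)} = p \left(5 + O\right)$
$- I{\left(89,H{\left(-3,-5 \right)} \right)} = - (98 - 89) = \left(-1\right) 9 = -9$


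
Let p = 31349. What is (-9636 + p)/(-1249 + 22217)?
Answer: 21713/20968 ≈ 1.0355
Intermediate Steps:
(-9636 + p)/(-1249 + 22217) = (-9636 + 31349)/(-1249 + 22217) = 21713/20968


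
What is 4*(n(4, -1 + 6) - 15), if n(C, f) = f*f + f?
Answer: 60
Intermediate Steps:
n(C, f) = f + f² (n(C, f) = f² + f = f + f²)
4*(n(4, -1 + 6) - 15) = 4*((-1 + 6)*(1 + (-1 + 6)) - 15) = 4*(5*(1 + 5) - 15) = 4*(5*6 - 15) = 4*(30 - 15) = 4*15 = 60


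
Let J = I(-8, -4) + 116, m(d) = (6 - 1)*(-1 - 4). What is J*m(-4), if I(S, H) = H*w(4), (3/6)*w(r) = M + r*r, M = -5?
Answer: -700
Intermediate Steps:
w(r) = -10 + 2*r² (w(r) = 2*(-5 + r*r) = 2*(-5 + r²) = -10 + 2*r²)
I(S, H) = 22*H (I(S, H) = H*(-10 + 2*4²) = H*(-10 + 2*16) = H*(-10 + 32) = H*22 = 22*H)
m(d) = -25 (m(d) = 5*(-5) = -25)
J = 28 (J = 22*(-4) + 116 = -88 + 116 = 28)
J*m(-4) = 28*(-25) = -700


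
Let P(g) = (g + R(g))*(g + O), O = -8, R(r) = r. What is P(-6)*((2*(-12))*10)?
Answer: -40320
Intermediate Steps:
P(g) = 2*g*(-8 + g) (P(g) = (g + g)*(g - 8) = (2*g)*(-8 + g) = 2*g*(-8 + g))
P(-6)*((2*(-12))*10) = (2*(-6)*(-8 - 6))*((2*(-12))*10) = (2*(-6)*(-14))*(-24*10) = 168*(-240) = -40320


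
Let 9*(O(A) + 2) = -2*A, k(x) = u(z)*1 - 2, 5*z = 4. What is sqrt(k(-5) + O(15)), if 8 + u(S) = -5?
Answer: I*sqrt(183)/3 ≈ 4.5092*I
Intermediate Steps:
z = 4/5 (z = (1/5)*4 = 4/5 ≈ 0.80000)
u(S) = -13 (u(S) = -8 - 5 = -13)
k(x) = -15 (k(x) = -13*1 - 2 = -13 - 2 = -15)
O(A) = -2 - 2*A/9 (O(A) = -2 + (-2*A)/9 = -2 - 2*A/9)
sqrt(k(-5) + O(15)) = sqrt(-15 + (-2 - 2/9*15)) = sqrt(-15 + (-2 - 10/3)) = sqrt(-15 - 16/3) = sqrt(-61/3) = I*sqrt(183)/3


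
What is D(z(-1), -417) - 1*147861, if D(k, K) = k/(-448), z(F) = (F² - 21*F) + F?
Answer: -9463107/64 ≈ -1.4786e+5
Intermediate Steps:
z(F) = F² - 20*F
D(k, K) = -k/448 (D(k, K) = k*(-1/448) = -k/448)
D(z(-1), -417) - 1*147861 = -(-1)*(-20 - 1)/448 - 1*147861 = -(-1)*(-21)/448 - 147861 = -1/448*21 - 147861 = -3/64 - 147861 = -9463107/64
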